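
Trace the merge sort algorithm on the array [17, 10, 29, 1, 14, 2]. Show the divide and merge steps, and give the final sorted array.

Merge sort trace:

Split: [17, 10, 29, 1, 14, 2] -> [17, 10, 29] and [1, 14, 2]
  Split: [17, 10, 29] -> [17] and [10, 29]
    Split: [10, 29] -> [10] and [29]
    Merge: [10] + [29] -> [10, 29]
  Merge: [17] + [10, 29] -> [10, 17, 29]
  Split: [1, 14, 2] -> [1] and [14, 2]
    Split: [14, 2] -> [14] and [2]
    Merge: [14] + [2] -> [2, 14]
  Merge: [1] + [2, 14] -> [1, 2, 14]
Merge: [10, 17, 29] + [1, 2, 14] -> [1, 2, 10, 14, 17, 29]

Final sorted array: [1, 2, 10, 14, 17, 29]

The merge sort proceeds by recursively splitting the array and merging sorted halves.
After all merges, the sorted array is [1, 2, 10, 14, 17, 29].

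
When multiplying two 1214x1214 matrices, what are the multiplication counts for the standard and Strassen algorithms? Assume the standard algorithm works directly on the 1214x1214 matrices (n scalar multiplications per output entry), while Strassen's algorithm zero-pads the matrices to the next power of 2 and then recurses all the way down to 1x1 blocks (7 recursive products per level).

Matrix multiplication for 1214x1214 matrices:

Strassen's algorithm requires power-of-2 dimensions. Pad 1214x1214 to 2048x2048 (next power of 2).

Standard algorithm: 1214^3 = 1789188344 multiplications
Strassen's algorithm: 7^(log2(2048)) = 7^11 = 1977326743 multiplications
Difference: 1789188344 - 1977326743 = -188138399 (Strassen uses MORE here due to padding overhead — for small or just-over-power-of-2 n, padding can outweigh the per-level savings)

Standard: 1789188344 multiplications (1214^3). Strassen: 1977326743 multiplications (7^11, after padding to 2048x2048). Strassen reduces 8 recursive multiplications to 7 at each level.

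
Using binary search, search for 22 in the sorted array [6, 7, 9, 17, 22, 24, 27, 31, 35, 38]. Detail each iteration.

Binary search for 22 in [6, 7, 9, 17, 22, 24, 27, 31, 35, 38]:

lo=0, hi=9, mid=4, arr[mid]=22 -> Found target at index 4!

Binary search finds 22 at index 4 after 1 comparisons. The search repeatedly halves the search space by comparing with the middle element.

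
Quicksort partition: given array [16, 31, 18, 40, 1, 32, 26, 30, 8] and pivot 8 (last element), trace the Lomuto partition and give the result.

Lomuto partition with pivot = 8:

Initial array: [16, 31, 18, 40, 1, 32, 26, 30, 8]

arr[0]=16 > 8: no swap
arr[1]=31 > 8: no swap
arr[2]=18 > 8: no swap
arr[3]=40 > 8: no swap
arr[4]=1 <= 8: swap with position 0, array becomes [1, 31, 18, 40, 16, 32, 26, 30, 8]
arr[5]=32 > 8: no swap
arr[6]=26 > 8: no swap
arr[7]=30 > 8: no swap

Place pivot at position 1: [1, 8, 18, 40, 16, 32, 26, 30, 31]
Pivot position: 1

After partitioning with pivot 8, the array becomes [1, 8, 18, 40, 16, 32, 26, 30, 31]. The pivot is placed at index 1. All elements to the left of the pivot are <= 8, and all elements to the right are > 8.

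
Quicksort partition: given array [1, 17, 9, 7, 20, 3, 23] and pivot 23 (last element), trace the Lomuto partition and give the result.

Lomuto partition with pivot = 23:

Initial array: [1, 17, 9, 7, 20, 3, 23]

arr[0]=1 <= 23: swap with position 0, array becomes [1, 17, 9, 7, 20, 3, 23]
arr[1]=17 <= 23: swap with position 1, array becomes [1, 17, 9, 7, 20, 3, 23]
arr[2]=9 <= 23: swap with position 2, array becomes [1, 17, 9, 7, 20, 3, 23]
arr[3]=7 <= 23: swap with position 3, array becomes [1, 17, 9, 7, 20, 3, 23]
arr[4]=20 <= 23: swap with position 4, array becomes [1, 17, 9, 7, 20, 3, 23]
arr[5]=3 <= 23: swap with position 5, array becomes [1, 17, 9, 7, 20, 3, 23]

Place pivot at position 6: [1, 17, 9, 7, 20, 3, 23]
Pivot position: 6

After partitioning with pivot 23, the array becomes [1, 17, 9, 7, 20, 3, 23]. The pivot is placed at index 6. All elements to the left of the pivot are <= 23, and all elements to the right are > 23.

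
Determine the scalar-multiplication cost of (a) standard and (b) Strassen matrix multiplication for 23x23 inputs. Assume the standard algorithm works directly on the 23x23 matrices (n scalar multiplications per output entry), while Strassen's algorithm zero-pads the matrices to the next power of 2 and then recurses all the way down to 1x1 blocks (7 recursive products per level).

Matrix multiplication for 23x23 matrices:

Strassen's algorithm requires power-of-2 dimensions. Pad 23x23 to 32x32 (next power of 2).

Standard algorithm: 23^3 = 12167 multiplications
Strassen's algorithm: 7^(log2(32)) = 7^5 = 16807 multiplications
Difference: 12167 - 16807 = -4640 (Strassen uses MORE here due to padding overhead — for small or just-over-power-of-2 n, padding can outweigh the per-level savings)

Standard: 12167 multiplications (23^3). Strassen: 16807 multiplications (7^5, after padding to 32x32). Strassen reduces 8 recursive multiplications to 7 at each level.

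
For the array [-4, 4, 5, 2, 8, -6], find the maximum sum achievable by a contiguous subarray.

Using Kadane's algorithm on [-4, 4, 5, 2, 8, -6]:

Scanning through the array:
Position 1 (value 4): max_ending_here = 4, max_so_far = 4
Position 2 (value 5): max_ending_here = 9, max_so_far = 9
Position 3 (value 2): max_ending_here = 11, max_so_far = 11
Position 4 (value 8): max_ending_here = 19, max_so_far = 19
Position 5 (value -6): max_ending_here = 13, max_so_far = 19

Maximum subarray: [4, 5, 2, 8]
Maximum sum: 19

The maximum subarray is [4, 5, 2, 8] with sum 19. This subarray runs from index 1 to index 4.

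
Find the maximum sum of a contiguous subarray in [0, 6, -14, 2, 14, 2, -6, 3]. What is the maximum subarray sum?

Using Kadane's algorithm on [0, 6, -14, 2, 14, 2, -6, 3]:

Scanning through the array:
Position 1 (value 6): max_ending_here = 6, max_so_far = 6
Position 2 (value -14): max_ending_here = -8, max_so_far = 6
Position 3 (value 2): max_ending_here = 2, max_so_far = 6
Position 4 (value 14): max_ending_here = 16, max_so_far = 16
Position 5 (value 2): max_ending_here = 18, max_so_far = 18
Position 6 (value -6): max_ending_here = 12, max_so_far = 18
Position 7 (value 3): max_ending_here = 15, max_so_far = 18

Maximum subarray: [2, 14, 2]
Maximum sum: 18

The maximum subarray is [2, 14, 2] with sum 18. This subarray runs from index 3 to index 5.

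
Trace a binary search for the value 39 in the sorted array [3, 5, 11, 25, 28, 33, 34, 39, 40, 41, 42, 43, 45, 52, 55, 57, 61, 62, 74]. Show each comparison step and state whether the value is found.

Binary search for 39 in [3, 5, 11, 25, 28, 33, 34, 39, 40, 41, 42, 43, 45, 52, 55, 57, 61, 62, 74]:

lo=0, hi=18, mid=9, arr[mid]=41 -> 41 > 39, search left half
lo=0, hi=8, mid=4, arr[mid]=28 -> 28 < 39, search right half
lo=5, hi=8, mid=6, arr[mid]=34 -> 34 < 39, search right half
lo=7, hi=8, mid=7, arr[mid]=39 -> Found target at index 7!

Binary search finds 39 at index 7 after 4 comparisons. The search repeatedly halves the search space by comparing with the middle element.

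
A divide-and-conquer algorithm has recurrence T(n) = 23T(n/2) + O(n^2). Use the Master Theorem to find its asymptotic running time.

Master Theorem for T(n) = 23T(n/2) + O(n^2):

a = 23, b = 2, c = 2
log_b(a) = log_2(23) = 4.5236

Case 1: c = 2 < log_2(23) = 4.5236
T(n) = O(n^(log_2 23))

For T(n) = 23T(n/2) + O(n^2): log_2(23) = 4.5236. This is Case 1 of the Master Theorem (c < log_b(a), work dominated by leaves), giving O(n^(log_2 23)).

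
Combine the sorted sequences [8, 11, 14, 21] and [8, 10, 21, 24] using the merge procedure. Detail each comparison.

Merging process:

Compare 8 vs 8: take 8 from left. Merged: [8]
Compare 11 vs 8: take 8 from right. Merged: [8, 8]
Compare 11 vs 10: take 10 from right. Merged: [8, 8, 10]
Compare 11 vs 21: take 11 from left. Merged: [8, 8, 10, 11]
Compare 14 vs 21: take 14 from left. Merged: [8, 8, 10, 11, 14]
Compare 21 vs 21: take 21 from left. Merged: [8, 8, 10, 11, 14, 21]
Append remaining from right: [21, 24]. Merged: [8, 8, 10, 11, 14, 21, 21, 24]

Final merged array: [8, 8, 10, 11, 14, 21, 21, 24]
Total comparisons: 6

The merged array is [8, 8, 10, 11, 14, 21, 21, 24], requiring 6 comparisons. The merge step runs in O(n) time where n is the total number of elements.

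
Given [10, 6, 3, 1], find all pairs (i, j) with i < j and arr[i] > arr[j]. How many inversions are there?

Finding inversions in [10, 6, 3, 1]:

(0, 1): arr[0]=10 > arr[1]=6
(0, 2): arr[0]=10 > arr[2]=3
(0, 3): arr[0]=10 > arr[3]=1
(1, 2): arr[1]=6 > arr[2]=3
(1, 3): arr[1]=6 > arr[3]=1
(2, 3): arr[2]=3 > arr[3]=1

Total inversions: 6

The array has 6 inversion(s): (0,1), (0,2), (0,3), (1,2), (1,3), (2,3). Each pair (i,j) satisfies i < j and arr[i] > arr[j].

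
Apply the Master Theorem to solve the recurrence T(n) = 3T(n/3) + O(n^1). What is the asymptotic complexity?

Master Theorem for T(n) = 3T(n/3) + O(n^1):

a = 3, b = 3, c = 1
log_b(a) = log_3(3) = 1.0000

Case 2: c = 1 = log_3(3) = 1.0000
T(n) = O(n^1 log n) = O(n log n)

For T(n) = 3T(n/3) + O(n^1): log_3(3) = 1.0000. This is Case 2 of the Master Theorem (c = log_b(a), equal work at all levels), giving O(n log n).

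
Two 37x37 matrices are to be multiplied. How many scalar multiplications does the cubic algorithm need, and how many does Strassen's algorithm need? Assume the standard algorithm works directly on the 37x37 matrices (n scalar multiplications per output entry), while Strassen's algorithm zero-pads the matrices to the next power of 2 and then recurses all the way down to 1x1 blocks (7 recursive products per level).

Matrix multiplication for 37x37 matrices:

Strassen's algorithm requires power-of-2 dimensions. Pad 37x37 to 64x64 (next power of 2).

Standard algorithm: 37^3 = 50653 multiplications
Strassen's algorithm: 7^(log2(64)) = 7^6 = 117649 multiplications
Difference: 50653 - 117649 = -66996 (Strassen uses MORE here due to padding overhead — for small or just-over-power-of-2 n, padding can outweigh the per-level savings)

Standard: 50653 multiplications (37^3). Strassen: 117649 multiplications (7^6, after padding to 64x64). Strassen reduces 8 recursive multiplications to 7 at each level.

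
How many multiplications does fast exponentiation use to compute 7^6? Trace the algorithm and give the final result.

Computing 7^6 by squaring (build up from 7^1; each line after the first costs one multiplication):

7^1 = 7
7^2 = (7^1)^2 = 7^2 = 49
7^3 = 7 * 7^2 = 7 * 49 = 343
7^6 = (7^3)^2 = 343^2 = 117649

Result: 117649
Multiplications needed: 3 (3 lines after 7^1)

7^6 = 117649. Using exponentiation by squaring, this requires 3 multiplications. The key idea: if the exponent is even, square the half-power; if odd, multiply by the base once.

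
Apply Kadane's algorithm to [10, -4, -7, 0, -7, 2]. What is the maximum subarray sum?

Using Kadane's algorithm on [10, -4, -7, 0, -7, 2]:

Scanning through the array:
Position 1 (value -4): max_ending_here = 6, max_so_far = 10
Position 2 (value -7): max_ending_here = -1, max_so_far = 10
Position 3 (value 0): max_ending_here = 0, max_so_far = 10
Position 4 (value -7): max_ending_here = -7, max_so_far = 10
Position 5 (value 2): max_ending_here = 2, max_so_far = 10

Maximum subarray: [10]
Maximum sum: 10

The maximum subarray is [10] with sum 10. This subarray runs from index 0 to index 0.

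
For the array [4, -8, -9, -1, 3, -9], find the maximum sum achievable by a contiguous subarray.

Using Kadane's algorithm on [4, -8, -9, -1, 3, -9]:

Scanning through the array:
Position 1 (value -8): max_ending_here = -4, max_so_far = 4
Position 2 (value -9): max_ending_here = -9, max_so_far = 4
Position 3 (value -1): max_ending_here = -1, max_so_far = 4
Position 4 (value 3): max_ending_here = 3, max_so_far = 4
Position 5 (value -9): max_ending_here = -6, max_so_far = 4

Maximum subarray: [4]
Maximum sum: 4

The maximum subarray is [4] with sum 4. This subarray runs from index 0 to index 0.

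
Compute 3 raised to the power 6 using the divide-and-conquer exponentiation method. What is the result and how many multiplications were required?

Computing 3^6 by squaring (build up from 3^1; each line after the first costs one multiplication):

3^1 = 3
3^2 = (3^1)^2 = 3^2 = 9
3^3 = 3 * 3^2 = 3 * 9 = 27
3^6 = (3^3)^2 = 27^2 = 729

Result: 729
Multiplications needed: 3 (3 lines after 3^1)

3^6 = 729. Using exponentiation by squaring, this requires 3 multiplications. The key idea: if the exponent is even, square the half-power; if odd, multiply by the base once.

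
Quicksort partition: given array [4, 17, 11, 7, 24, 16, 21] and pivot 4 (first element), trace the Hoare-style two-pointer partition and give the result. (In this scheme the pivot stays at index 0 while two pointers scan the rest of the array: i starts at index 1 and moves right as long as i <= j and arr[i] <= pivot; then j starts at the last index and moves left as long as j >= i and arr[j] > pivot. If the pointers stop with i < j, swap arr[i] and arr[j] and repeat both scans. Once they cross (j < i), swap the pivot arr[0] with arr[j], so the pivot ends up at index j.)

Hoare-style two-pointer partition with pivot = 4:

Initial array: [4, 17, 11, 7, 24, 16, 21]

Pointers start at i = 1, j = 6.
i ends at 1, j ends at 0: the pointers have crossed (j < i), so scanning stops.

j = 0, so swapping arr[0] with arr[j] leaves the pivot at position 0: [4, 17, 11, 7, 24, 16, 21]
Pivot position: 0

After partitioning with pivot 4, the array becomes [4, 17, 11, 7, 24, 16, 21]. The pivot is placed at index 0. All elements to the left of the pivot are <= 4, and all elements to the right are > 4.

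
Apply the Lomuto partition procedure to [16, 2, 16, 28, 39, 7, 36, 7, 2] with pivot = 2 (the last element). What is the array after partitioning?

Lomuto partition with pivot = 2:

Initial array: [16, 2, 16, 28, 39, 7, 36, 7, 2]

arr[0]=16 > 2: no swap
arr[1]=2 <= 2: swap with position 0, array becomes [2, 16, 16, 28, 39, 7, 36, 7, 2]
arr[2]=16 > 2: no swap
arr[3]=28 > 2: no swap
arr[4]=39 > 2: no swap
arr[5]=7 > 2: no swap
arr[6]=36 > 2: no swap
arr[7]=7 > 2: no swap

Place pivot at position 1: [2, 2, 16, 28, 39, 7, 36, 7, 16]
Pivot position: 1

After partitioning with pivot 2, the array becomes [2, 2, 16, 28, 39, 7, 36, 7, 16]. The pivot is placed at index 1. All elements to the left of the pivot are <= 2, and all elements to the right are > 2.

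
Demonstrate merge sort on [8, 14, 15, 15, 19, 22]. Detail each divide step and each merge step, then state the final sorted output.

Merge sort trace:

Split: [8, 14, 15, 15, 19, 22] -> [8, 14, 15] and [15, 19, 22]
  Split: [8, 14, 15] -> [8] and [14, 15]
    Split: [14, 15] -> [14] and [15]
    Merge: [14] + [15] -> [14, 15]
  Merge: [8] + [14, 15] -> [8, 14, 15]
  Split: [15, 19, 22] -> [15] and [19, 22]
    Split: [19, 22] -> [19] and [22]
    Merge: [19] + [22] -> [19, 22]
  Merge: [15] + [19, 22] -> [15, 19, 22]
Merge: [8, 14, 15] + [15, 19, 22] -> [8, 14, 15, 15, 19, 22]

Final sorted array: [8, 14, 15, 15, 19, 22]

The merge sort proceeds by recursively splitting the array and merging sorted halves.
After all merges, the sorted array is [8, 14, 15, 15, 19, 22].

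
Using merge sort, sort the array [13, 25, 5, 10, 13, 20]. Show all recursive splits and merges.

Merge sort trace:

Split: [13, 25, 5, 10, 13, 20] -> [13, 25, 5] and [10, 13, 20]
  Split: [13, 25, 5] -> [13] and [25, 5]
    Split: [25, 5] -> [25] and [5]
    Merge: [25] + [5] -> [5, 25]
  Merge: [13] + [5, 25] -> [5, 13, 25]
  Split: [10, 13, 20] -> [10] and [13, 20]
    Split: [13, 20] -> [13] and [20]
    Merge: [13] + [20] -> [13, 20]
  Merge: [10] + [13, 20] -> [10, 13, 20]
Merge: [5, 13, 25] + [10, 13, 20] -> [5, 10, 13, 13, 20, 25]

Final sorted array: [5, 10, 13, 13, 20, 25]

The merge sort proceeds by recursively splitting the array and merging sorted halves.
After all merges, the sorted array is [5, 10, 13, 13, 20, 25].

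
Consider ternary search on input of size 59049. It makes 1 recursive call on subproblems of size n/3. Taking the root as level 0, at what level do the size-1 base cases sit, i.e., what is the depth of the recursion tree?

For divide and conquer with division factor 3:

Problem sizes at each level:
Level 0: 59049
Level 1: 19683
Level 2: 6561
Level 3: 2187
Level 4: 729
Level 5: 243
Level 6: 81
Level 7: 27
Level 8: 9
Level 9: 3
Level 10: 1

The root is level 0 and the size-1 base case is level 10 (the tree spans levels 0 through 10, i.e. 11 levels counting the root), so the depth is the number of divisions: log_3(59049) = 10

The recursion tree depth is log_3(59049) = 10. At each level, the problem size is divided by 3, so it takes 10 divisions to reduce to a base case of size 1. The algorithm makes 1 recursive call at each level.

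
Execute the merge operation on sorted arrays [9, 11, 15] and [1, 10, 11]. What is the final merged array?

Merging process:

Compare 9 vs 1: take 1 from right. Merged: [1]
Compare 9 vs 10: take 9 from left. Merged: [1, 9]
Compare 11 vs 10: take 10 from right. Merged: [1, 9, 10]
Compare 11 vs 11: take 11 from left. Merged: [1, 9, 10, 11]
Compare 15 vs 11: take 11 from right. Merged: [1, 9, 10, 11, 11]
Append remaining from left: [15]. Merged: [1, 9, 10, 11, 11, 15]

Final merged array: [1, 9, 10, 11, 11, 15]
Total comparisons: 5

The merged array is [1, 9, 10, 11, 11, 15], requiring 5 comparisons. The merge step runs in O(n) time where n is the total number of elements.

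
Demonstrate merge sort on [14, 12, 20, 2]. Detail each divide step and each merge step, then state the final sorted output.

Merge sort trace:

Split: [14, 12, 20, 2] -> [14, 12] and [20, 2]
  Split: [14, 12] -> [14] and [12]
  Merge: [14] + [12] -> [12, 14]
  Split: [20, 2] -> [20] and [2]
  Merge: [20] + [2] -> [2, 20]
Merge: [12, 14] + [2, 20] -> [2, 12, 14, 20]

Final sorted array: [2, 12, 14, 20]

The merge sort proceeds by recursively splitting the array and merging sorted halves.
After all merges, the sorted array is [2, 12, 14, 20].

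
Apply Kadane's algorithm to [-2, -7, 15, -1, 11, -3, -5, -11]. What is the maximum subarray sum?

Using Kadane's algorithm on [-2, -7, 15, -1, 11, -3, -5, -11]:

Scanning through the array:
Position 1 (value -7): max_ending_here = -7, max_so_far = -2
Position 2 (value 15): max_ending_here = 15, max_so_far = 15
Position 3 (value -1): max_ending_here = 14, max_so_far = 15
Position 4 (value 11): max_ending_here = 25, max_so_far = 25
Position 5 (value -3): max_ending_here = 22, max_so_far = 25
Position 6 (value -5): max_ending_here = 17, max_so_far = 25
Position 7 (value -11): max_ending_here = 6, max_so_far = 25

Maximum subarray: [15, -1, 11]
Maximum sum: 25

The maximum subarray is [15, -1, 11] with sum 25. This subarray runs from index 2 to index 4.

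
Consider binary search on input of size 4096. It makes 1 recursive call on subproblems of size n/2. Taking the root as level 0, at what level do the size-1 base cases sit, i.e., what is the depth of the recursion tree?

For divide and conquer with division factor 2:

Problem sizes at each level:
Level 0: 4096
Level 1: 2048
Level 2: 1024
Level 3: 512
Level 4: 256
Level 5: 128
Level 6: 64
Level 7: 32
Level 8: 16
Level 9: 8
Level 10: 4
Level 11: 2
Level 12: 1

The root is level 0 and the size-1 base case is level 12 (the tree spans levels 0 through 12, i.e. 13 levels counting the root), so the depth is the number of divisions: log_2(4096) = 12

The recursion tree depth is log_2(4096) = 12. At each level, the problem size is divided by 2, so it takes 12 divisions to reduce to a base case of size 1. The algorithm makes 1 recursive call at each level.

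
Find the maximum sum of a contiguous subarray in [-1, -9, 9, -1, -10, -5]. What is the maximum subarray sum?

Using Kadane's algorithm on [-1, -9, 9, -1, -10, -5]:

Scanning through the array:
Position 1 (value -9): max_ending_here = -9, max_so_far = -1
Position 2 (value 9): max_ending_here = 9, max_so_far = 9
Position 3 (value -1): max_ending_here = 8, max_so_far = 9
Position 4 (value -10): max_ending_here = -2, max_so_far = 9
Position 5 (value -5): max_ending_here = -5, max_so_far = 9

Maximum subarray: [9]
Maximum sum: 9

The maximum subarray is [9] with sum 9. This subarray runs from index 2 to index 2.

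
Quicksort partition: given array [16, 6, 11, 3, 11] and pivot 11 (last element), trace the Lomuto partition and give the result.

Lomuto partition with pivot = 11:

Initial array: [16, 6, 11, 3, 11]

arr[0]=16 > 11: no swap
arr[1]=6 <= 11: swap with position 0, array becomes [6, 16, 11, 3, 11]
arr[2]=11 <= 11: swap with position 1, array becomes [6, 11, 16, 3, 11]
arr[3]=3 <= 11: swap with position 2, array becomes [6, 11, 3, 16, 11]

Place pivot at position 3: [6, 11, 3, 11, 16]
Pivot position: 3

After partitioning with pivot 11, the array becomes [6, 11, 3, 11, 16]. The pivot is placed at index 3. All elements to the left of the pivot are <= 11, and all elements to the right are > 11.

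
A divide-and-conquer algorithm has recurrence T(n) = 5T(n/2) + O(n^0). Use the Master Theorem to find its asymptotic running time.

Master Theorem for T(n) = 5T(n/2) + O(n^0):

a = 5, b = 2, c = 0
log_b(a) = log_2(5) = 2.3219

Case 1: c = 0 < log_2(5) = 2.3219
T(n) = O(n^(log_2 5))

For T(n) = 5T(n/2) + O(n^0): log_2(5) = 2.3219. This is Case 1 of the Master Theorem (c < log_b(a), work dominated by leaves), giving O(n^(log_2 5)).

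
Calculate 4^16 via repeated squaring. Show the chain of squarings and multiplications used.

Computing 4^16 by squaring (build up from 4^1; each line after the first costs one multiplication):

4^1 = 4
4^2 = (4^1)^2 = 4^2 = 16
4^4 = (4^2)^2 = 16^2 = 256
4^8 = (4^4)^2 = 256^2 = 65536
4^16 = (4^8)^2 = 65536^2 = 4294967296

Result: 4294967296
Multiplications needed: 4 (4 lines after 4^1)

4^16 = 4294967296. Using exponentiation by squaring, this requires 4 multiplications. The key idea: if the exponent is even, square the half-power; if odd, multiply by the base once.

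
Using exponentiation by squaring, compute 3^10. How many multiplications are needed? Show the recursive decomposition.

Computing 3^10 by squaring (build up from 3^1; each line after the first costs one multiplication):

3^1 = 3
3^2 = (3^1)^2 = 3^2 = 9
3^4 = (3^2)^2 = 9^2 = 81
3^5 = 3 * 3^4 = 3 * 81 = 243
3^10 = (3^5)^2 = 243^2 = 59049

Result: 59049
Multiplications needed: 4 (4 lines after 3^1)

3^10 = 59049. Using exponentiation by squaring, this requires 4 multiplications. The key idea: if the exponent is even, square the half-power; if odd, multiply by the base once.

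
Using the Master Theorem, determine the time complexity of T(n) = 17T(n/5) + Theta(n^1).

Master Theorem for T(n) = 17T(n/5) + O(n^1):

a = 17, b = 5, c = 1
log_b(a) = log_5(17) = 1.7604

Case 1: c = 1 < log_5(17) = 1.7604
T(n) = O(n^(log_5 17))

For T(n) = 17T(n/5) + O(n^1): log_5(17) = 1.7604. This is Case 1 of the Master Theorem (c < log_b(a), work dominated by leaves), giving O(n^(log_5 17)).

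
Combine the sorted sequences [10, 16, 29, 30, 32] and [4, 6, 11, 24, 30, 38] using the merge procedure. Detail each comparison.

Merging process:

Compare 10 vs 4: take 4 from right. Merged: [4]
Compare 10 vs 6: take 6 from right. Merged: [4, 6]
Compare 10 vs 11: take 10 from left. Merged: [4, 6, 10]
Compare 16 vs 11: take 11 from right. Merged: [4, 6, 10, 11]
Compare 16 vs 24: take 16 from left. Merged: [4, 6, 10, 11, 16]
Compare 29 vs 24: take 24 from right. Merged: [4, 6, 10, 11, 16, 24]
Compare 29 vs 30: take 29 from left. Merged: [4, 6, 10, 11, 16, 24, 29]
Compare 30 vs 30: take 30 from left. Merged: [4, 6, 10, 11, 16, 24, 29, 30]
Compare 32 vs 30: take 30 from right. Merged: [4, 6, 10, 11, 16, 24, 29, 30, 30]
Compare 32 vs 38: take 32 from left. Merged: [4, 6, 10, 11, 16, 24, 29, 30, 30, 32]
Append remaining from right: [38]. Merged: [4, 6, 10, 11, 16, 24, 29, 30, 30, 32, 38]

Final merged array: [4, 6, 10, 11, 16, 24, 29, 30, 30, 32, 38]
Total comparisons: 10

The merged array is [4, 6, 10, 11, 16, 24, 29, 30, 30, 32, 38], requiring 10 comparisons. The merge step runs in O(n) time where n is the total number of elements.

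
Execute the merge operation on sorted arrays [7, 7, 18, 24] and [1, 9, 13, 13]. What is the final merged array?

Merging process:

Compare 7 vs 1: take 1 from right. Merged: [1]
Compare 7 vs 9: take 7 from left. Merged: [1, 7]
Compare 7 vs 9: take 7 from left. Merged: [1, 7, 7]
Compare 18 vs 9: take 9 from right. Merged: [1, 7, 7, 9]
Compare 18 vs 13: take 13 from right. Merged: [1, 7, 7, 9, 13]
Compare 18 vs 13: take 13 from right. Merged: [1, 7, 7, 9, 13, 13]
Append remaining from left: [18, 24]. Merged: [1, 7, 7, 9, 13, 13, 18, 24]

Final merged array: [1, 7, 7, 9, 13, 13, 18, 24]
Total comparisons: 6

The merged array is [1, 7, 7, 9, 13, 13, 18, 24], requiring 6 comparisons. The merge step runs in O(n) time where n is the total number of elements.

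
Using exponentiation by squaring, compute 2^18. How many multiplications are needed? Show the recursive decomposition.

Computing 2^18 by squaring (build up from 2^1; each line after the first costs one multiplication):

2^1 = 2
2^2 = (2^1)^2 = 2^2 = 4
2^4 = (2^2)^2 = 4^2 = 16
2^8 = (2^4)^2 = 16^2 = 256
2^9 = 2 * 2^8 = 2 * 256 = 512
2^18 = (2^9)^2 = 512^2 = 262144

Result: 262144
Multiplications needed: 5 (5 lines after 2^1)

2^18 = 262144. Using exponentiation by squaring, this requires 5 multiplications. The key idea: if the exponent is even, square the half-power; if odd, multiply by the base once.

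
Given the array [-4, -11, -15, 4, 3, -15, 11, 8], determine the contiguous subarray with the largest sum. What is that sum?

Using Kadane's algorithm on [-4, -11, -15, 4, 3, -15, 11, 8]:

Scanning through the array:
Position 1 (value -11): max_ending_here = -11, max_so_far = -4
Position 2 (value -15): max_ending_here = -15, max_so_far = -4
Position 3 (value 4): max_ending_here = 4, max_so_far = 4
Position 4 (value 3): max_ending_here = 7, max_so_far = 7
Position 5 (value -15): max_ending_here = -8, max_so_far = 7
Position 6 (value 11): max_ending_here = 11, max_so_far = 11
Position 7 (value 8): max_ending_here = 19, max_so_far = 19

Maximum subarray: [11, 8]
Maximum sum: 19

The maximum subarray is [11, 8] with sum 19. This subarray runs from index 6 to index 7.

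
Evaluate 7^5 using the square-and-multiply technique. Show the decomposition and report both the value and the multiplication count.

Computing 7^5 by squaring (build up from 7^1; each line after the first costs one multiplication):

7^1 = 7
7^2 = (7^1)^2 = 7^2 = 49
7^4 = (7^2)^2 = 49^2 = 2401
7^5 = 7 * 7^4 = 7 * 2401 = 16807

Result: 16807
Multiplications needed: 3 (3 lines after 7^1)

7^5 = 16807. Using exponentiation by squaring, this requires 3 multiplications. The key idea: if the exponent is even, square the half-power; if odd, multiply by the base once.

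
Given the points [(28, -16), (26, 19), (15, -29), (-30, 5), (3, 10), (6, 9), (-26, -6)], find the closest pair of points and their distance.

Computing all pairwise distances among 7 points:

d((28, -16), (26, 19)) = 35.0571
d((28, -16), (15, -29)) = 18.3848
d((28, -16), (-30, 5)) = 61.6847
d((28, -16), (3, 10)) = 36.0694
d((28, -16), (6, 9)) = 33.3017
d((28, -16), (-26, -6)) = 54.9181
d((26, 19), (15, -29)) = 49.2443
d((26, 19), (-30, 5)) = 57.7235
d((26, 19), (3, 10)) = 24.6982
d((26, 19), (6, 9)) = 22.3607
d((26, 19), (-26, -6)) = 57.6975
d((15, -29), (-30, 5)) = 56.4004
d((15, -29), (3, 10)) = 40.8044
d((15, -29), (6, 9)) = 39.0512
d((15, -29), (-26, -6)) = 47.0106
d((-30, 5), (3, 10)) = 33.3766
d((-30, 5), (6, 9)) = 36.2215
d((-30, 5), (-26, -6)) = 11.7047
d((3, 10), (6, 9)) = 3.1623 <-- minimum
d((3, 10), (-26, -6)) = 33.121
d((6, 9), (-26, -6)) = 35.3412

Closest pair: (3, 10) and (6, 9) with distance 3.1623

The closest pair is (3, 10) and (6, 9) with Euclidean distance 3.1623. For 7 points, brute-force pairwise comparison is shown above. For large n, the divide-and-conquer algorithm (sort by x, recurse on halves, check the dividing strip) achieves O(n log n).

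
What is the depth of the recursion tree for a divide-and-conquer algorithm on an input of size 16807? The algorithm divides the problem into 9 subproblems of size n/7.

For divide and conquer with division factor 7:

Problem sizes at each level:
Level 0: 16807
Level 1: 2401
Level 2: 343
Level 3: 49
Level 4: 7
Level 5: 1

The root is level 0 and the size-1 base case is level 5 (the tree spans levels 0 through 5, i.e. 6 levels counting the root), so the depth is the number of divisions: log_7(16807) = 5

The recursion tree depth is log_7(16807) = 5. At each level, the problem size is divided by 7, so it takes 5 divisions to reduce to a base case of size 1. The algorithm makes 9 recursive calls at each level.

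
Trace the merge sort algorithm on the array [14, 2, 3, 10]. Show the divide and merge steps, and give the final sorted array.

Merge sort trace:

Split: [14, 2, 3, 10] -> [14, 2] and [3, 10]
  Split: [14, 2] -> [14] and [2]
  Merge: [14] + [2] -> [2, 14]
  Split: [3, 10] -> [3] and [10]
  Merge: [3] + [10] -> [3, 10]
Merge: [2, 14] + [3, 10] -> [2, 3, 10, 14]

Final sorted array: [2, 3, 10, 14]

The merge sort proceeds by recursively splitting the array and merging sorted halves.
After all merges, the sorted array is [2, 3, 10, 14].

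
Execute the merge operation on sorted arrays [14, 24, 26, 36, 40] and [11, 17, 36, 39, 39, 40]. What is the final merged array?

Merging process:

Compare 14 vs 11: take 11 from right. Merged: [11]
Compare 14 vs 17: take 14 from left. Merged: [11, 14]
Compare 24 vs 17: take 17 from right. Merged: [11, 14, 17]
Compare 24 vs 36: take 24 from left. Merged: [11, 14, 17, 24]
Compare 26 vs 36: take 26 from left. Merged: [11, 14, 17, 24, 26]
Compare 36 vs 36: take 36 from left. Merged: [11, 14, 17, 24, 26, 36]
Compare 40 vs 36: take 36 from right. Merged: [11, 14, 17, 24, 26, 36, 36]
Compare 40 vs 39: take 39 from right. Merged: [11, 14, 17, 24, 26, 36, 36, 39]
Compare 40 vs 39: take 39 from right. Merged: [11, 14, 17, 24, 26, 36, 36, 39, 39]
Compare 40 vs 40: take 40 from left. Merged: [11, 14, 17, 24, 26, 36, 36, 39, 39, 40]
Append remaining from right: [40]. Merged: [11, 14, 17, 24, 26, 36, 36, 39, 39, 40, 40]

Final merged array: [11, 14, 17, 24, 26, 36, 36, 39, 39, 40, 40]
Total comparisons: 10

The merged array is [11, 14, 17, 24, 26, 36, 36, 39, 39, 40, 40], requiring 10 comparisons. The merge step runs in O(n) time where n is the total number of elements.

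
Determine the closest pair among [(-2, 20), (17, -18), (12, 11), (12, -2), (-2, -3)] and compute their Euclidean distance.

Computing all pairwise distances among 5 points:

d((-2, 20), (17, -18)) = 42.4853
d((-2, 20), (12, 11)) = 16.6433
d((-2, 20), (12, -2)) = 26.0768
d((-2, 20), (-2, -3)) = 23.0
d((17, -18), (12, 11)) = 29.4279
d((17, -18), (12, -2)) = 16.7631
d((17, -18), (-2, -3)) = 24.2074
d((12, 11), (12, -2)) = 13.0 <-- minimum
d((12, 11), (-2, -3)) = 19.799
d((12, -2), (-2, -3)) = 14.0357

Closest pair: (12, 11) and (12, -2) with distance 13.0

The closest pair is (12, 11) and (12, -2) with Euclidean distance 13.0. For 5 points, brute-force pairwise comparison is shown above. For large n, the divide-and-conquer algorithm (sort by x, recurse on halves, check the dividing strip) achieves O(n log n).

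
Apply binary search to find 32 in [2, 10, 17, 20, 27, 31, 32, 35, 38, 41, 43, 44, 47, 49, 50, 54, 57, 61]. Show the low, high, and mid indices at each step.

Binary search for 32 in [2, 10, 17, 20, 27, 31, 32, 35, 38, 41, 43, 44, 47, 49, 50, 54, 57, 61]:

lo=0, hi=17, mid=8, arr[mid]=38 -> 38 > 32, search left half
lo=0, hi=7, mid=3, arr[mid]=20 -> 20 < 32, search right half
lo=4, hi=7, mid=5, arr[mid]=31 -> 31 < 32, search right half
lo=6, hi=7, mid=6, arr[mid]=32 -> Found target at index 6!

Binary search finds 32 at index 6 after 4 comparisons. The search repeatedly halves the search space by comparing with the middle element.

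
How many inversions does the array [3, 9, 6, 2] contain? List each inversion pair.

Finding inversions in [3, 9, 6, 2]:

(0, 3): arr[0]=3 > arr[3]=2
(1, 2): arr[1]=9 > arr[2]=6
(1, 3): arr[1]=9 > arr[3]=2
(2, 3): arr[2]=6 > arr[3]=2

Total inversions: 4

The array has 4 inversion(s): (0,3), (1,2), (1,3), (2,3). Each pair (i,j) satisfies i < j and arr[i] > arr[j].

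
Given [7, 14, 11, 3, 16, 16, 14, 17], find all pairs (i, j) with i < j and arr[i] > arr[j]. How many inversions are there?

Finding inversions in [7, 14, 11, 3, 16, 16, 14, 17]:

(0, 3): arr[0]=7 > arr[3]=3
(1, 2): arr[1]=14 > arr[2]=11
(1, 3): arr[1]=14 > arr[3]=3
(2, 3): arr[2]=11 > arr[3]=3
(4, 6): arr[4]=16 > arr[6]=14
(5, 6): arr[5]=16 > arr[6]=14

Total inversions: 6

The array has 6 inversion(s): (0,3), (1,2), (1,3), (2,3), (4,6), (5,6). Each pair (i,j) satisfies i < j and arr[i] > arr[j].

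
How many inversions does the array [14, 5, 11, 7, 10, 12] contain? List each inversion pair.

Finding inversions in [14, 5, 11, 7, 10, 12]:

(0, 1): arr[0]=14 > arr[1]=5
(0, 2): arr[0]=14 > arr[2]=11
(0, 3): arr[0]=14 > arr[3]=7
(0, 4): arr[0]=14 > arr[4]=10
(0, 5): arr[0]=14 > arr[5]=12
(2, 3): arr[2]=11 > arr[3]=7
(2, 4): arr[2]=11 > arr[4]=10

Total inversions: 7

The array has 7 inversion(s): (0,1), (0,2), (0,3), (0,4), (0,5), (2,3), (2,4). Each pair (i,j) satisfies i < j and arr[i] > arr[j].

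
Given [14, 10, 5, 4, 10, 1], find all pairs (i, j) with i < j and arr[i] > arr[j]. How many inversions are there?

Finding inversions in [14, 10, 5, 4, 10, 1]:

(0, 1): arr[0]=14 > arr[1]=10
(0, 2): arr[0]=14 > arr[2]=5
(0, 3): arr[0]=14 > arr[3]=4
(0, 4): arr[0]=14 > arr[4]=10
(0, 5): arr[0]=14 > arr[5]=1
(1, 2): arr[1]=10 > arr[2]=5
(1, 3): arr[1]=10 > arr[3]=4
(1, 5): arr[1]=10 > arr[5]=1
(2, 3): arr[2]=5 > arr[3]=4
(2, 5): arr[2]=5 > arr[5]=1
(3, 5): arr[3]=4 > arr[5]=1
(4, 5): arr[4]=10 > arr[5]=1

Total inversions: 12

The array has 12 inversion(s): (0,1), (0,2), (0,3), (0,4), (0,5), (1,2), (1,3), (1,5), (2,3), (2,5), (3,5), (4,5). Each pair (i,j) satisfies i < j and arr[i] > arr[j].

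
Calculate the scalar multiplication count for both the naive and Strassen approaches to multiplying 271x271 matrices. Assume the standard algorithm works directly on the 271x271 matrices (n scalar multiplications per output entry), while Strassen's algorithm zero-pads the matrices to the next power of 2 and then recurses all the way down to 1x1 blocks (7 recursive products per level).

Matrix multiplication for 271x271 matrices:

Strassen's algorithm requires power-of-2 dimensions. Pad 271x271 to 512x512 (next power of 2).

Standard algorithm: 271^3 = 19902511 multiplications
Strassen's algorithm: 7^(log2(512)) = 7^9 = 40353607 multiplications
Difference: 19902511 - 40353607 = -20451096 (Strassen uses MORE here due to padding overhead — for small or just-over-power-of-2 n, padding can outweigh the per-level savings)

Standard: 19902511 multiplications (271^3). Strassen: 40353607 multiplications (7^9, after padding to 512x512). Strassen reduces 8 recursive multiplications to 7 at each level.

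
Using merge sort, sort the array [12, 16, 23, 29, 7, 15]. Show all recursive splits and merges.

Merge sort trace:

Split: [12, 16, 23, 29, 7, 15] -> [12, 16, 23] and [29, 7, 15]
  Split: [12, 16, 23] -> [12] and [16, 23]
    Split: [16, 23] -> [16] and [23]
    Merge: [16] + [23] -> [16, 23]
  Merge: [12] + [16, 23] -> [12, 16, 23]
  Split: [29, 7, 15] -> [29] and [7, 15]
    Split: [7, 15] -> [7] and [15]
    Merge: [7] + [15] -> [7, 15]
  Merge: [29] + [7, 15] -> [7, 15, 29]
Merge: [12, 16, 23] + [7, 15, 29] -> [7, 12, 15, 16, 23, 29]

Final sorted array: [7, 12, 15, 16, 23, 29]

The merge sort proceeds by recursively splitting the array and merging sorted halves.
After all merges, the sorted array is [7, 12, 15, 16, 23, 29].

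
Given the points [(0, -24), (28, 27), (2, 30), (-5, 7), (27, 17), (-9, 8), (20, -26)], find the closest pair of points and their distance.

Computing all pairwise distances among 7 points:

d((0, -24), (28, 27)) = 58.1808
d((0, -24), (2, 30)) = 54.037
d((0, -24), (-5, 7)) = 31.4006
d((0, -24), (27, 17)) = 49.0918
d((0, -24), (-9, 8)) = 33.2415
d((0, -24), (20, -26)) = 20.0998
d((28, 27), (2, 30)) = 26.1725
d((28, 27), (-5, 7)) = 38.5876
d((28, 27), (27, 17)) = 10.0499
d((28, 27), (-9, 8)) = 41.5933
d((28, 27), (20, -26)) = 53.6004
d((2, 30), (-5, 7)) = 24.0416
d((2, 30), (27, 17)) = 28.178
d((2, 30), (-9, 8)) = 24.5967
d((2, 30), (20, -26)) = 58.8218
d((-5, 7), (27, 17)) = 33.5261
d((-5, 7), (-9, 8)) = 4.1231 <-- minimum
d((-5, 7), (20, -26)) = 41.4005
d((27, 17), (-9, 8)) = 37.108
d((27, 17), (20, -26)) = 43.566
d((-9, 8), (20, -26)) = 44.6878

Closest pair: (-5, 7) and (-9, 8) with distance 4.1231

The closest pair is (-5, 7) and (-9, 8) with Euclidean distance 4.1231. For 7 points, brute-force pairwise comparison is shown above. For large n, the divide-and-conquer algorithm (sort by x, recurse on halves, check the dividing strip) achieves O(n log n).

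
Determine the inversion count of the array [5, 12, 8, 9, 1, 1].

Finding inversions in [5, 12, 8, 9, 1, 1]:

(0, 4): arr[0]=5 > arr[4]=1
(0, 5): arr[0]=5 > arr[5]=1
(1, 2): arr[1]=12 > arr[2]=8
(1, 3): arr[1]=12 > arr[3]=9
(1, 4): arr[1]=12 > arr[4]=1
(1, 5): arr[1]=12 > arr[5]=1
(2, 4): arr[2]=8 > arr[4]=1
(2, 5): arr[2]=8 > arr[5]=1
(3, 4): arr[3]=9 > arr[4]=1
(3, 5): arr[3]=9 > arr[5]=1

Total inversions: 10

The array has 10 inversion(s): (0,4), (0,5), (1,2), (1,3), (1,4), (1,5), (2,4), (2,5), (3,4), (3,5). Each pair (i,j) satisfies i < j and arr[i] > arr[j].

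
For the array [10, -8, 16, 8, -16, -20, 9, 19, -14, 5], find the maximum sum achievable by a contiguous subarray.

Using Kadane's algorithm on [10, -8, 16, 8, -16, -20, 9, 19, -14, 5]:

Scanning through the array:
Position 1 (value -8): max_ending_here = 2, max_so_far = 10
Position 2 (value 16): max_ending_here = 18, max_so_far = 18
Position 3 (value 8): max_ending_here = 26, max_so_far = 26
Position 4 (value -16): max_ending_here = 10, max_so_far = 26
Position 5 (value -20): max_ending_here = -10, max_so_far = 26
Position 6 (value 9): max_ending_here = 9, max_so_far = 26
Position 7 (value 19): max_ending_here = 28, max_so_far = 28
Position 8 (value -14): max_ending_here = 14, max_so_far = 28
Position 9 (value 5): max_ending_here = 19, max_so_far = 28

Maximum subarray: [9, 19]
Maximum sum: 28

The maximum subarray is [9, 19] with sum 28. This subarray runs from index 6 to index 7.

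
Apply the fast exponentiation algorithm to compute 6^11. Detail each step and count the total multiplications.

Computing 6^11 by squaring (build up from 6^1; each line after the first costs one multiplication):

6^1 = 6
6^2 = (6^1)^2 = 6^2 = 36
6^4 = (6^2)^2 = 36^2 = 1296
6^5 = 6 * 6^4 = 6 * 1296 = 7776
6^10 = (6^5)^2 = 7776^2 = 60466176
6^11 = 6 * 6^10 = 6 * 60466176 = 362797056

Result: 362797056
Multiplications needed: 5 (5 lines after 6^1)

6^11 = 362797056. Using exponentiation by squaring, this requires 5 multiplications. The key idea: if the exponent is even, square the half-power; if odd, multiply by the base once.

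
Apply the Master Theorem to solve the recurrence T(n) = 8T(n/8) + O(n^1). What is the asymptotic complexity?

Master Theorem for T(n) = 8T(n/8) + O(n^1):

a = 8, b = 8, c = 1
log_b(a) = log_8(8) = 1.0000

Case 2: c = 1 = log_8(8) = 1.0000
T(n) = O(n^1 log n) = O(n log n)

For T(n) = 8T(n/8) + O(n^1): log_8(8) = 1.0000. This is Case 2 of the Master Theorem (c = log_b(a), equal work at all levels), giving O(n log n).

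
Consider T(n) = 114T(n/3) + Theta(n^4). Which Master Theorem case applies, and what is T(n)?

Master Theorem for T(n) = 114T(n/3) + O(n^4):

a = 114, b = 3, c = 4
log_b(a) = log_3(114) = 4.3111

Case 1: c = 4 < log_3(114) = 4.3111
T(n) = O(n^(log_3 114))

For T(n) = 114T(n/3) + O(n^4): log_3(114) = 4.3111. This is Case 1 of the Master Theorem (c < log_b(a), work dominated by leaves), giving O(n^(log_3 114)).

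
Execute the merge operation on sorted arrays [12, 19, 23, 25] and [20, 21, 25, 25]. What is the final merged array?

Merging process:

Compare 12 vs 20: take 12 from left. Merged: [12]
Compare 19 vs 20: take 19 from left. Merged: [12, 19]
Compare 23 vs 20: take 20 from right. Merged: [12, 19, 20]
Compare 23 vs 21: take 21 from right. Merged: [12, 19, 20, 21]
Compare 23 vs 25: take 23 from left. Merged: [12, 19, 20, 21, 23]
Compare 25 vs 25: take 25 from left. Merged: [12, 19, 20, 21, 23, 25]
Append remaining from right: [25, 25]. Merged: [12, 19, 20, 21, 23, 25, 25, 25]

Final merged array: [12, 19, 20, 21, 23, 25, 25, 25]
Total comparisons: 6

The merged array is [12, 19, 20, 21, 23, 25, 25, 25], requiring 6 comparisons. The merge step runs in O(n) time where n is the total number of elements.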